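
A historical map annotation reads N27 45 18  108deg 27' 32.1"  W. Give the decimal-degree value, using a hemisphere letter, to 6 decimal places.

Latitude: 27° + 45/60 + 18/3600 = 27 + 0.750000 + 0.005000 = 27.7550000
Longitude: 27′ + 32.1″ = 27.53500′; 108 + 27.53500/60 = 108.4589167

27.755000° N, 108.458917° W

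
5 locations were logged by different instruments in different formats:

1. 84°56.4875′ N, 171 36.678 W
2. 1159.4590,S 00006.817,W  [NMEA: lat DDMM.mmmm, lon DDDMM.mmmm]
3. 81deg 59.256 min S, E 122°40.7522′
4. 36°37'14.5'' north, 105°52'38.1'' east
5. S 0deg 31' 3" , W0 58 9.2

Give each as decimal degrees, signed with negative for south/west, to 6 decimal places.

1. 84.941458, -171.611300
2. -11.990983, -0.113617
3. -81.987600, 122.679203
4. 36.620694, 105.877250
5. -0.517500, -0.969222

Point 1:
  φ: 56.4875′ = 0.941458°; total 84.9414583
  N → positive
  λ: 171 + 36.678/60 = 171.6113000
  hemisphere W, so the sign is −
Point 2:
  Lat: split at 2 digits → 11° and 59.459′; 11 + 59.459/60 = 11.9909833
  S ⇒ negate
  Longitude: degrees = first 3 digits = 0, minutes = 6.817; 0 + 6.817/60 = 0.1136167
  W → negative
Point 3:
  Latitude: 81 + 59.256/60 = 81.9876000
  S ⇒ negate
  λ: 122 + 40.7522/60 = 122.6792033
  E → positive
Point 4:
  Latitude: 37′ + 14.5″ = 37.24167′; 36 + 37.24167/60 = 36.6206944
  N → positive
  λ: 105 + 52/60 + 38.1/3600 = 105.8772500
  E → positive
Point 5:
  Lat: 31′ + 3″ = 31.05000′; 0 + 31.05000/60 = 0.5175000
  S → negative
  λ: 0° + 58/60 + 9.2/3600 = 0 + 0.966667 + 0.002556 = 0.9692222
  hemisphere W, so the sign is −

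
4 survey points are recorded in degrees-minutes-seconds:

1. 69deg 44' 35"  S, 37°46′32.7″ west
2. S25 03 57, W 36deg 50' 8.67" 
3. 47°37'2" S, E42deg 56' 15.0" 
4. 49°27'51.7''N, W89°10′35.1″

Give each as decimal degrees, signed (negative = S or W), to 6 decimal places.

1. -69.743056, -37.775750
2. -25.065833, -36.835742
3. -47.617222, 42.937500
4. 49.464361, -89.176417

Point 1:
  Lat: 69 + 44/60 + 35/3600 = 69.7430556
  hemisphere S, so the sign is −
  Longitude: 37 + 46/60 + 32.7/3600 = 37.7757500
  hemisphere W, so the sign is −
Point 2:
  φ: 25° + 3/60 + 57/3600 = 25 + 0.050000 + 0.015833 = 25.0658333
  S → negative
  Longitude: 36 + 50/60 + 8.67/3600 = 36.8357417
  W → negative
Point 3:
  Lat: 37′ + 2″ = 37.03333′; 47 + 37.03333/60 = 47.6172222
  S ⇒ negate
  Lon: 42° + 56/60 + 15/3600 = 42 + 0.933333 + 0.004167 = 42.9375000
  E → positive
Point 4:
  Latitude: 49° + 27/60 + 51.7/3600 = 49 + 0.450000 + 0.014361 = 49.4643611
  N → positive
  λ: 89° + 10/60 + 35.1/3600 = 89 + 0.166667 + 0.009750 = 89.1764167
  W ⇒ negate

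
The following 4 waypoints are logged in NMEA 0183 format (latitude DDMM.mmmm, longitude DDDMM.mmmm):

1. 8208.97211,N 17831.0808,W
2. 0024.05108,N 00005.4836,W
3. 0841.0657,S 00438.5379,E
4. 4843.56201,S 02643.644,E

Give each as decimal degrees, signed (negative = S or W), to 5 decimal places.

1. 82.14954, -178.51801
2. 0.40085, -0.09139
3. -8.68443, 4.64230
4. -48.72603, 26.72740

Point 1:
  φ: degrees = first 2 digits = 82, minutes = 8.97211; 82 + 8.97211/60 = 82.149535
  N ⇒ keep positive
  Longitude: split at 3 digits → 178° and 31.0808′; 178 + 31.0808/60 = 178.518013
  W → negative
Point 2:
  Latitude: degrees = first 2 digits = 0, minutes = 24.05108; 0 + 24.05108/60 = 0.400851
  N → positive
  Lon: split at 3 digits → 000° and 5.4836′; 0 + 5.4836/60 = 0.091393
  W ⇒ negate
Point 3:
  Latitude: degrees = first 2 digits = 8, minutes = 41.0657; 8 + 41.0657/60 = 8.684428
  S ⇒ negate
  λ: split at 3 digits → 004° and 38.5379′; 4 + 38.5379/60 = 4.642298
  E ⇒ keep positive
Point 4:
  Latitude: degrees = first 2 digits = 48, minutes = 43.56201; 48 + 43.56201/60 = 48.726034
  S ⇒ negate
  Lon: degrees = first 3 digits = 26, minutes = 43.644; 26 + 43.644/60 = 26.727400
  E → positive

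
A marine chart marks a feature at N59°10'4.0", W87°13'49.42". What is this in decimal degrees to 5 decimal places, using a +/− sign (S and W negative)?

59.16778, -87.23039

Latitude: 59 + 10/60 + 4/3600 = 59.167778
N ⇒ keep positive
Longitude: 13′ + 49.42″ = 13.82367′; 87 + 13.82367/60 = 87.230394
W → negative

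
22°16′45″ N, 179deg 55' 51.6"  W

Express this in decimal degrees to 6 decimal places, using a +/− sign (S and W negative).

Latitude: 22° + 16/60 + 45/3600 = 22 + 0.266667 + 0.012500 = 22.2791667
N ⇒ keep positive
Longitude: 179 + 55/60 + 51.6/3600 = 179.9310000
hemisphere W, so the sign is −

22.279167, -179.931000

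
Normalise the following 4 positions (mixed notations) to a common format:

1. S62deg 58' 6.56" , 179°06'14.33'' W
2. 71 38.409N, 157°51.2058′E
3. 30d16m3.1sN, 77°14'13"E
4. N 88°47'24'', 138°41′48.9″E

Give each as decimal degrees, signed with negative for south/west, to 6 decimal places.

1. -62.968489, -179.103981
2. 71.640150, 157.853430
3. 30.267528, 77.236944
4. 88.790000, 138.696917

Point 1:
  Latitude: 58′ + 6.56″ = 58.10933′; 62 + 58.10933/60 = 62.9684889
  hemisphere S, so the sign is −
  λ: 179° + 6/60 + 14.33/3600 = 179 + 0.100000 + 0.003981 = 179.1039806
  hemisphere W, so the sign is −
Point 2:
  Lat: 71 + 38.409/60 = 71.6401500
  N ⇒ keep positive
  Lon: 157 + 51.2058/60 = 157.8534300
  E → positive
Point 3:
  Latitude: 30 + 16/60 + 3.1/3600 = 30.2675278
  N → positive
  λ: 77 + 14/60 + 13/3600 = 77.2369444
  E → positive
Point 4:
  φ: 47′ + 24″ = 47.40000′; 88 + 47.40000/60 = 88.7900000
  N → positive
  Longitude: 41′ + 48.9″ = 41.81500′; 138 + 41.81500/60 = 138.6969167
  E → positive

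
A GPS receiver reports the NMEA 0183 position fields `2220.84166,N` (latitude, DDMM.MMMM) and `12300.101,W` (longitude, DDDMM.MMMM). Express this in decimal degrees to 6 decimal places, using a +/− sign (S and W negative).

Latitude: split at 2 digits → 22° and 20.84166′; 22 + 20.84166/60 = 22.3473610
N ⇒ keep positive
Lon: split at 3 digits → 123° and 0.101′; 123 + 0.101/60 = 123.0016833
W → negative

22.347361, -123.001683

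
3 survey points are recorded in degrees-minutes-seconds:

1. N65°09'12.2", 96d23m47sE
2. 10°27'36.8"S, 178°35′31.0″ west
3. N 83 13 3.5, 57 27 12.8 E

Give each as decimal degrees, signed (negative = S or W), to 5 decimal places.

Point 1:
  Latitude: 65° + 9/60 + 12.2/3600 = 65 + 0.150000 + 0.003389 = 65.153389
  N ⇒ keep positive
  Lon: 96° + 23/60 + 47/3600 = 96 + 0.383333 + 0.013056 = 96.396389
  E → positive
Point 2:
  Latitude: 27′ + 36.8″ = 27.61333′; 10 + 27.61333/60 = 10.460222
  hemisphere S, so the sign is −
  Longitude: 178° + 35/60 + 31/3600 = 178 + 0.583333 + 0.008611 = 178.591944
  hemisphere W, so the sign is −
Point 3:
  Lat: 83° + 13/60 + 3.5/3600 = 83 + 0.216667 + 0.000972 = 83.217639
  N → positive
  Lon: 57 + 27/60 + 12.8/3600 = 57.453556
  E ⇒ keep positive

1. 65.15339, 96.39639
2. -10.46022, -178.59194
3. 83.21764, 57.45356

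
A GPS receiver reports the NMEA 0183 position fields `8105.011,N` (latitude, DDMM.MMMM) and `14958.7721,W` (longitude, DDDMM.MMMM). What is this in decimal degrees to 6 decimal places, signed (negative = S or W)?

Lat: split at 2 digits → 81° and 5.011′; 81 + 5.011/60 = 81.0835167
N ⇒ keep positive
Lon: degrees = first 3 digits = 149, minutes = 58.7721; 149 + 58.7721/60 = 149.9795350
hemisphere W, so the sign is −

81.083517, -149.979535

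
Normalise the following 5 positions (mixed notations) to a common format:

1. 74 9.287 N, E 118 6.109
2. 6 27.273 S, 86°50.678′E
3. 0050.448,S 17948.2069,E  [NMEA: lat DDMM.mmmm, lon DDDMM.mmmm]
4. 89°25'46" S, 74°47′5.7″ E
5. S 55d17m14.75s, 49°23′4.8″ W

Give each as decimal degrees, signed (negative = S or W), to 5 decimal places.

1. 74.15478, 118.10182
2. -6.45455, 86.84463
3. -0.84080, 179.80345
4. -89.42944, 74.78492
5. -55.28743, -49.38467

Point 1:
  Lat: 9.287′ = 0.154783°; total 74.154783
  N → positive
  Lon: 118 + 6.109/60 = 118.101817
  E → positive
Point 2:
  Lat: 6 + 27.273/60 = 6.454550
  S → negative
  Longitude: 86 + 50.678/60 = 86.844633
  E → positive
Point 3:
  φ: split at 2 digits → 00° and 50.448′; 0 + 50.448/60 = 0.840800
  S ⇒ negate
  Lon: degrees = first 3 digits = 179, minutes = 48.2069; 179 + 48.2069/60 = 179.803448
  E → positive
Point 4:
  Latitude: 89 + 25/60 + 46/3600 = 89.429444
  S ⇒ negate
  λ: 74° + 47/60 + 5.7/3600 = 74 + 0.783333 + 0.001583 = 74.784917
  E → positive
Point 5:
  Latitude: 17′ + 14.75″ = 17.24583′; 55 + 17.24583/60 = 55.287431
  hemisphere S, so the sign is −
  λ: 49° + 23/60 + 4.8/3600 = 49 + 0.383333 + 0.001333 = 49.384667
  W ⇒ negate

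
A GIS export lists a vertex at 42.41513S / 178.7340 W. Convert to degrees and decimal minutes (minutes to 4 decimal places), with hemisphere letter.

42° 24.9078′ S, 178° 44.0400′ W

Lat: fractional part 0.415130 → 24.907800 minutes
Longitude: fractional part 0.734000 → 44.040000 minutes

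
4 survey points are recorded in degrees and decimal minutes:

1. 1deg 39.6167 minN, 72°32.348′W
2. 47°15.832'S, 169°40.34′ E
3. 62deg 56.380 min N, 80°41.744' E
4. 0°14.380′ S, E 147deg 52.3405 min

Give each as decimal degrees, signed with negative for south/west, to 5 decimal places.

Point 1:
  Lat: 1 + 39.6167/60 = 1.660278
  N ⇒ keep positive
  Lon: 72 + 32.348/60 = 72.539133
  W → negative
Point 2:
  φ: 15.832′ = 0.263867°; total 47.263867
  hemisphere S, so the sign is −
  Longitude: 40.34′ = 0.672333°; total 169.672333
  E → positive
Point 3:
  φ: 56.38′ = 0.939667°; total 62.939667
  N → positive
  Longitude: 41.744′ = 0.695733°; total 80.695733
  E → positive
Point 4:
  φ: 14.38′ = 0.239667°; total 0.239667
  S → negative
  Longitude: 147 + 52.3405/60 = 147.872342
  E ⇒ keep positive

1. 1.66028, -72.53913
2. -47.26387, 169.67233
3. 62.93967, 80.69573
4. -0.23967, 147.87234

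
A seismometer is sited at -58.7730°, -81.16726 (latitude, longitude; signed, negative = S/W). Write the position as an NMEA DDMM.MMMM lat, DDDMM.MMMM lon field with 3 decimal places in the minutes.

5846.380,S / 08110.036,W

Latitude is negative → S; |value| = 58.773000
Lat: 58° + 0.773000 × 60 = 58° 46.38000′
Longitude is negative → W; |value| = 81.167260
Lon: fractional part 0.167260 → 10.03560 minutes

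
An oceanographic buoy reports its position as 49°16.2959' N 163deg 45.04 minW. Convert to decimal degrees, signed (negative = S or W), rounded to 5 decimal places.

49.27160, -163.75067

Latitude: 49 + 16.2959/60 = 49.271598
N → positive
Longitude: 45.04′ = 0.750667°; total 163.750667
W ⇒ negate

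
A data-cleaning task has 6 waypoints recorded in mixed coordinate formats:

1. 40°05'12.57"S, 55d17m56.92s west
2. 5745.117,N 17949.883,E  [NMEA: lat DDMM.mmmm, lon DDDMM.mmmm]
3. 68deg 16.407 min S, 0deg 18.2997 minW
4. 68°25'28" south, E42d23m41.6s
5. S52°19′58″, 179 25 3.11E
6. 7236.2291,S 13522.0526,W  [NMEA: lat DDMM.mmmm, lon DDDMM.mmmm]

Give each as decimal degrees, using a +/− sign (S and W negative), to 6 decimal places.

Point 1:
  φ: 5′ + 12.57″ = 5.20950′; 40 + 5.20950/60 = 40.0868250
  S → negative
  λ: 55 + 17/60 + 56.92/3600 = 55.2991444
  hemisphere W, so the sign is −
Point 2:
  Latitude: degrees = first 2 digits = 57, minutes = 45.117; 57 + 45.117/60 = 57.7519500
  N → positive
  Lon: split at 3 digits → 179° and 49.883′; 179 + 49.883/60 = 179.8313833
  E ⇒ keep positive
Point 3:
  Latitude: 68 + 16.407/60 = 68.2734500
  hemisphere S, so the sign is −
  λ: 0 + 18.2997/60 = 0.3049950
  W ⇒ negate
Point 4:
  Lat: 25′ + 28″ = 25.46667′; 68 + 25.46667/60 = 68.4244444
  S → negative
  Lon: 42° + 23/60 + 41.6/3600 = 42 + 0.383333 + 0.011556 = 42.3948889
  E ⇒ keep positive
Point 5:
  Lat: 52 + 19/60 + 58/3600 = 52.3327778
  S ⇒ negate
  Longitude: 179° + 25/60 + 3.11/3600 = 179 + 0.416667 + 0.000864 = 179.4175306
  E → positive
Point 6:
  Lat: split at 2 digits → 72° and 36.2291′; 72 + 36.2291/60 = 72.6038183
  S ⇒ negate
  Lon: degrees = first 3 digits = 135, minutes = 22.0526; 135 + 22.0526/60 = 135.3675433
  W ⇒ negate

1. -40.086825, -55.299144
2. 57.751950, 179.831383
3. -68.273450, -0.304995
4. -68.424444, 42.394889
5. -52.332778, 179.417531
6. -72.603818, -135.367543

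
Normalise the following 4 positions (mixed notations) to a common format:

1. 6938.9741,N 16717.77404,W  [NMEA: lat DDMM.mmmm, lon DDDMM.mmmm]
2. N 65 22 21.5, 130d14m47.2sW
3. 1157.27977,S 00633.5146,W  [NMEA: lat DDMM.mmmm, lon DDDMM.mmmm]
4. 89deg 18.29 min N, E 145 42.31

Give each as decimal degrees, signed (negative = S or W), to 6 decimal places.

1. 69.649568, -167.296234
2. 65.372639, -130.246444
3. -11.954663, -6.558577
4. 89.304833, 145.705167

Point 1:
  Lat: degrees = first 2 digits = 69, minutes = 38.9741; 69 + 38.9741/60 = 69.6495683
  N ⇒ keep positive
  λ: degrees = first 3 digits = 167, minutes = 17.77404; 167 + 17.77404/60 = 167.2962340
  W → negative
Point 2:
  φ: 65° + 22/60 + 21.5/3600 = 65 + 0.366667 + 0.005972 = 65.3726389
  N ⇒ keep positive
  Lon: 14′ + 47.2″ = 14.78667′; 130 + 14.78667/60 = 130.2464444
  W → negative
Point 3:
  φ: split at 2 digits → 11° and 57.27977′; 11 + 57.27977/60 = 11.9546628
  S ⇒ negate
  Lon: degrees = first 3 digits = 6, minutes = 33.5146; 6 + 33.5146/60 = 6.5585767
  W ⇒ negate
Point 4:
  φ: 18.29′ = 0.304833°; total 89.3048333
  N → positive
  Longitude: 145 + 42.31/60 = 145.7051667
  E ⇒ keep positive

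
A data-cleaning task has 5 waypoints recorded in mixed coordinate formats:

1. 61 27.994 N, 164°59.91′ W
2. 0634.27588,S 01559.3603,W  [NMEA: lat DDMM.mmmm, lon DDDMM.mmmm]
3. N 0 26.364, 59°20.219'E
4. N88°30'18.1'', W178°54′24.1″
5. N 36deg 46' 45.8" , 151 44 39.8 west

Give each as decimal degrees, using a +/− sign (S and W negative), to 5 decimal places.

1. 61.46657, -164.99850
2. -6.57126, -15.98934
3. 0.43940, 59.33698
4. 88.50503, -178.90669
5. 36.77939, -151.74439

Point 1:
  Latitude: 61 + 27.994/60 = 61.466567
  N ⇒ keep positive
  Lon: 59.91′ = 0.998500°; total 164.998500
  hemisphere W, so the sign is −
Point 2:
  Latitude: degrees = first 2 digits = 6, minutes = 34.27588; 6 + 34.27588/60 = 6.571265
  hemisphere S, so the sign is −
  Lon: split at 3 digits → 015° and 59.3603′; 15 + 59.3603/60 = 15.989338
  W ⇒ negate
Point 3:
  Lat: 26.364′ = 0.439400°; total 0.439400
  N ⇒ keep positive
  Longitude: 20.219′ = 0.336983°; total 59.336983
  E → positive
Point 4:
  Lat: 30′ + 18.1″ = 30.30167′; 88 + 30.30167/60 = 88.505028
  N → positive
  λ: 178° + 54/60 + 24.1/3600 = 178 + 0.900000 + 0.006694 = 178.906694
  hemisphere W, so the sign is −
Point 5:
  Lat: 36° + 46/60 + 45.8/3600 = 36 + 0.766667 + 0.012722 = 36.779389
  N → positive
  λ: 44′ + 39.8″ = 44.66333′; 151 + 44.66333/60 = 151.744389
  W ⇒ negate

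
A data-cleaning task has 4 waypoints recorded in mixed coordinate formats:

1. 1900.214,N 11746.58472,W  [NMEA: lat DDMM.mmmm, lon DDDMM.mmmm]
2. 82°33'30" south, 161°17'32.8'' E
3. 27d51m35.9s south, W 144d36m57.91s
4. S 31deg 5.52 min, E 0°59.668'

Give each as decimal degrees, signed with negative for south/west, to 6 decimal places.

Point 1:
  Lat: degrees = first 2 digits = 19, minutes = 0.214; 19 + 0.214/60 = 19.0035667
  N ⇒ keep positive
  λ: split at 3 digits → 117° and 46.58472′; 117 + 46.58472/60 = 117.7764120
  W ⇒ negate
Point 2:
  Latitude: 33′ + 30″ = 33.50000′; 82 + 33.50000/60 = 82.5583333
  S ⇒ negate
  Longitude: 161 + 17/60 + 32.8/3600 = 161.2924444
  E → positive
Point 3:
  Lat: 27° + 51/60 + 35.9/3600 = 27 + 0.850000 + 0.009972 = 27.8599722
  hemisphere S, so the sign is −
  Longitude: 144 + 36/60 + 57.91/3600 = 144.6160861
  W → negative
Point 4:
  φ: 31 + 5.52/60 = 31.0920000
  S → negative
  Longitude: 0 + 59.668/60 = 0.9944667
  E ⇒ keep positive

1. 19.003567, -117.776412
2. -82.558333, 161.292444
3. -27.859972, -144.616086
4. -31.092000, 0.994467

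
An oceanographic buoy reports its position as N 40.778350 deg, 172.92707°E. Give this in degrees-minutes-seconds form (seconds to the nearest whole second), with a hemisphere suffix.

Lat: 0.778350° → 46.70100′; 0.70100 × 60 = 42.06″
Longitude: 0.927070 × 60 = 55.62420′ → 55′, remainder × 60 = 37.45″

40°46′42″ N, 172°55′37″ E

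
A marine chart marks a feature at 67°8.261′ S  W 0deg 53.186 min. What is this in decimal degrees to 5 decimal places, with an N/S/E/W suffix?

67.13768° S, 0.88643° W

Latitude: 8.261′ = 0.137683°; total 67.137683
Lon: 0 + 53.186/60 = 0.886433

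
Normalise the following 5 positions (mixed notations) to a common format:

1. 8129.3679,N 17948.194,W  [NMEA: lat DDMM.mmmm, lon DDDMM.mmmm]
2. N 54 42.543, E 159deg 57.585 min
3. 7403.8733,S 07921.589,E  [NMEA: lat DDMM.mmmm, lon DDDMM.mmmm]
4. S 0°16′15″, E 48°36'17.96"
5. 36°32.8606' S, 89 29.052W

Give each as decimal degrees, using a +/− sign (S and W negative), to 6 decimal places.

Point 1:
  Lat: degrees = first 2 digits = 81, minutes = 29.3679; 81 + 29.3679/60 = 81.4894650
  N → positive
  λ: degrees = first 3 digits = 179, minutes = 48.194; 179 + 48.194/60 = 179.8032333
  hemisphere W, so the sign is −
Point 2:
  φ: 42.543′ = 0.709050°; total 54.7090500
  N → positive
  Longitude: 57.585′ = 0.959750°; total 159.9597500
  E → positive
Point 3:
  Lat: degrees = first 2 digits = 74, minutes = 3.8733; 74 + 3.8733/60 = 74.0645550
  hemisphere S, so the sign is −
  λ: degrees = first 3 digits = 79, minutes = 21.589; 79 + 21.589/60 = 79.3598167
  E → positive
Point 4:
  Latitude: 0 + 16/60 + 15/3600 = 0.2708333
  S → negative
  Lon: 48° + 36/60 + 17.96/3600 = 48 + 0.600000 + 0.004989 = 48.6049889
  E ⇒ keep positive
Point 5:
  Latitude: 36 + 32.8606/60 = 36.5476767
  S ⇒ negate
  Lon: 29.052′ = 0.484200°; total 89.4842000
  W → negative

1. 81.489465, -179.803233
2. 54.709050, 159.959750
3. -74.064555, 79.359817
4. -0.270833, 48.604989
5. -36.547677, -89.484200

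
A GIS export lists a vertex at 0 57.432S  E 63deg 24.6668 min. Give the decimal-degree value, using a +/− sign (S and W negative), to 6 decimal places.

-0.957200, 63.411113

φ: 57.432′ = 0.957200°; total 0.9572000
S → negative
Longitude: 24.6668′ = 0.411113°; total 63.4111133
E ⇒ keep positive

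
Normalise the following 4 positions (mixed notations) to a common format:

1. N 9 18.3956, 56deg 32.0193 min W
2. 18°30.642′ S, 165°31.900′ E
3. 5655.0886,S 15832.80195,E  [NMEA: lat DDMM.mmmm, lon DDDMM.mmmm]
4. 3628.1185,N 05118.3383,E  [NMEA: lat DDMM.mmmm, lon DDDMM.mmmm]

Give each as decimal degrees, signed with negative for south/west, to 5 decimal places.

1. 9.30659, -56.53366
2. -18.51070, 165.53167
3. -56.91814, 158.54670
4. 36.46864, 51.30564

Point 1:
  φ: 9 + 18.3956/60 = 9.306593
  N → positive
  Lon: 32.0193′ = 0.533655°; total 56.533655
  hemisphere W, so the sign is −
Point 2:
  φ: 30.642′ = 0.510700°; total 18.510700
  hemisphere S, so the sign is −
  λ: 31.9′ = 0.531667°; total 165.531667
  E ⇒ keep positive
Point 3:
  Lat: split at 2 digits → 56° and 55.0886′; 56 + 55.0886/60 = 56.918143
  S ⇒ negate
  Longitude: split at 3 digits → 158° and 32.80195′; 158 + 32.80195/60 = 158.546699
  E ⇒ keep positive
Point 4:
  Latitude: degrees = first 2 digits = 36, minutes = 28.1185; 36 + 28.1185/60 = 36.468642
  N ⇒ keep positive
  λ: degrees = first 3 digits = 51, minutes = 18.3383; 51 + 18.3383/60 = 51.305638
  E → positive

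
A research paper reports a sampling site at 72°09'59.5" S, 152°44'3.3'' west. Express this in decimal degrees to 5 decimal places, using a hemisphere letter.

Lat: 72° + 9/60 + 59.5/3600 = 72 + 0.150000 + 0.016528 = 72.166528
Lon: 44′ + 3.3″ = 44.05500′; 152 + 44.05500/60 = 152.734250

72.16653° S, 152.73425° W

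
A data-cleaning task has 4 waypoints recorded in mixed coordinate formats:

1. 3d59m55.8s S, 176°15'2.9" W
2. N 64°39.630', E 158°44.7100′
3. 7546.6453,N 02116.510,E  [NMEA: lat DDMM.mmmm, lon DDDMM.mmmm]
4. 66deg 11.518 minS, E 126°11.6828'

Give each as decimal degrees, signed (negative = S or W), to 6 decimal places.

Point 1:
  Latitude: 3° + 59/60 + 55.8/3600 = 3 + 0.983333 + 0.015500 = 3.9988333
  S ⇒ negate
  Longitude: 176° + 15/60 + 2.9/3600 = 176 + 0.250000 + 0.000806 = 176.2508056
  W → negative
Point 2:
  φ: 64 + 39.63/60 = 64.6605000
  N ⇒ keep positive
  Lon: 158 + 44.71/60 = 158.7451667
  E ⇒ keep positive
Point 3:
  Lat: degrees = first 2 digits = 75, minutes = 46.6453; 75 + 46.6453/60 = 75.7774217
  N ⇒ keep positive
  Lon: split at 3 digits → 021° and 16.51′; 21 + 16.51/60 = 21.2751667
  E → positive
Point 4:
  Latitude: 66 + 11.518/60 = 66.1919667
  hemisphere S, so the sign is −
  Lon: 126 + 11.6828/60 = 126.1947133
  E ⇒ keep positive

1. -3.998833, -176.250806
2. 64.660500, 158.745167
3. 75.777422, 21.275167
4. -66.191967, 126.194713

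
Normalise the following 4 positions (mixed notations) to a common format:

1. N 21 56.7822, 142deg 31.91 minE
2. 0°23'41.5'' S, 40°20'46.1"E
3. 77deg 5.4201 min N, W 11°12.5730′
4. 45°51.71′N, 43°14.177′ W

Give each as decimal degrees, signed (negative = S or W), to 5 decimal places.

Point 1:
  Lat: 56.7822′ = 0.946370°; total 21.946370
  N → positive
  λ: 142 + 31.91/60 = 142.531833
  E ⇒ keep positive
Point 2:
  Lat: 0 + 23/60 + 41.5/3600 = 0.394861
  S → negative
  Lon: 40 + 20/60 + 46.1/3600 = 40.346139
  E → positive
Point 3:
  Lat: 5.4201′ = 0.090335°; total 77.090335
  N → positive
  λ: 11 + 12.573/60 = 11.209550
  W ⇒ negate
Point 4:
  Lat: 45 + 51.71/60 = 45.861833
  N ⇒ keep positive
  λ: 43 + 14.177/60 = 43.236283
  hemisphere W, so the sign is −

1. 21.94637, 142.53183
2. -0.39486, 40.34614
3. 77.09034, -11.20955
4. 45.86183, -43.23628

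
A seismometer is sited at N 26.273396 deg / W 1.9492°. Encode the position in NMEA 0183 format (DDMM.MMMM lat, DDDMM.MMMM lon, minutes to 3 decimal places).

Lat: 26° + 0.273396 × 60 = 26° 16.40376′
Longitude: minutes = (1.949200 − 1) × 60 = 56.95200

2616.404,N / 00156.952,W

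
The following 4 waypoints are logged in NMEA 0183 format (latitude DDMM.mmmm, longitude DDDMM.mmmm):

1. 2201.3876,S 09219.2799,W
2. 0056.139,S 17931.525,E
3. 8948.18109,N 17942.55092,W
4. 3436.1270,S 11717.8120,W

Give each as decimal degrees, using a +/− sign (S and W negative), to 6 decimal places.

1. -22.023127, -92.321332
2. -0.935650, 179.525417
3. 89.803018, -179.709182
4. -34.602117, -117.296867

Point 1:
  φ: degrees = first 2 digits = 22, minutes = 1.3876; 22 + 1.3876/60 = 22.0231267
  S ⇒ negate
  Longitude: split at 3 digits → 092° and 19.2799′; 92 + 19.2799/60 = 92.3213317
  W ⇒ negate
Point 2:
  φ: degrees = first 2 digits = 0, minutes = 56.139; 0 + 56.139/60 = 0.9356500
  S → negative
  λ: split at 3 digits → 179° and 31.525′; 179 + 31.525/60 = 179.5254167
  E ⇒ keep positive
Point 3:
  φ: split at 2 digits → 89° and 48.18109′; 89 + 48.18109/60 = 89.8030182
  N → positive
  Longitude: degrees = first 3 digits = 179, minutes = 42.55092; 179 + 42.55092/60 = 179.7091820
  W ⇒ negate
Point 4:
  Lat: split at 2 digits → 34° and 36.127′; 34 + 36.127/60 = 34.6021167
  S ⇒ negate
  Longitude: split at 3 digits → 117° and 17.812′; 117 + 17.812/60 = 117.2968667
  W → negative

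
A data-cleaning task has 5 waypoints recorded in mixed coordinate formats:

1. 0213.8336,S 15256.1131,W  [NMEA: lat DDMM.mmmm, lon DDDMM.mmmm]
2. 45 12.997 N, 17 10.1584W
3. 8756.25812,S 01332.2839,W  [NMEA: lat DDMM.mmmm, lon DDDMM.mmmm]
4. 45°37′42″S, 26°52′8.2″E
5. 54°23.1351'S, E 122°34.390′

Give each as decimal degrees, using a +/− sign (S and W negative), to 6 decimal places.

Point 1:
  Latitude: split at 2 digits → 02° and 13.8336′; 2 + 13.8336/60 = 2.2305600
  hemisphere S, so the sign is −
  λ: degrees = first 3 digits = 152, minutes = 56.1131; 152 + 56.1131/60 = 152.9352183
  W → negative
Point 2:
  Latitude: 12.997′ = 0.216617°; total 45.2166167
  N ⇒ keep positive
  λ: 17 + 10.1584/60 = 17.1693067
  W ⇒ negate
Point 3:
  φ: degrees = first 2 digits = 87, minutes = 56.25812; 87 + 56.25812/60 = 87.9376353
  hemisphere S, so the sign is −
  Lon: split at 3 digits → 013° and 32.2839′; 13 + 32.2839/60 = 13.5380650
  W → negative
Point 4:
  Lat: 45° + 37/60 + 42/3600 = 45 + 0.616667 + 0.011667 = 45.6283333
  S ⇒ negate
  λ: 52′ + 8.2″ = 52.13667′; 26 + 52.13667/60 = 26.8689444
  E → positive
Point 5:
  Latitude: 23.1351′ = 0.385585°; total 54.3855850
  hemisphere S, so the sign is −
  Lon: 34.39′ = 0.573167°; total 122.5731667
  E → positive

1. -2.230560, -152.935218
2. 45.216617, -17.169307
3. -87.937635, -13.538065
4. -45.628333, 26.868944
5. -54.385585, 122.573167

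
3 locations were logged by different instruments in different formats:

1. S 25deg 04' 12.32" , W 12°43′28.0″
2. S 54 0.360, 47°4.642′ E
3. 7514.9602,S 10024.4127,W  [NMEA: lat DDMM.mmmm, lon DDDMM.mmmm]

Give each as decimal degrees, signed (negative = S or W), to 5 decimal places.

Point 1:
  Lat: 25 + 4/60 + 12.32/3600 = 25.070089
  hemisphere S, so the sign is −
  Lon: 12° + 43/60 + 28/3600 = 12 + 0.716667 + 0.007778 = 12.724444
  hemisphere W, so the sign is −
Point 2:
  Lat: 54 + 0.36/60 = 54.006000
  S → negative
  λ: 47 + 4.642/60 = 47.077367
  E → positive
Point 3:
  φ: degrees = first 2 digits = 75, minutes = 14.9602; 75 + 14.9602/60 = 75.249337
  hemisphere S, so the sign is −
  Longitude: split at 3 digits → 100° and 24.4127′; 100 + 24.4127/60 = 100.406878
  W → negative

1. -25.07009, -12.72444
2. -54.00600, 47.07737
3. -75.24934, -100.40688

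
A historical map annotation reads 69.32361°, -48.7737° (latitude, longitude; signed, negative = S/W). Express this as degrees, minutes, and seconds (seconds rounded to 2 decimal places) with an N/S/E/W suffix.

Lat: 0.323610° → 19.41660′; 0.41660 × 60 = 24.9960″
Longitude is negative → W; |value| = 48.773700
Longitude: whole degrees 48; 46.42200′ → 46′ and 25.3200″

69°19′25.00″ N, 48°46′25.32″ W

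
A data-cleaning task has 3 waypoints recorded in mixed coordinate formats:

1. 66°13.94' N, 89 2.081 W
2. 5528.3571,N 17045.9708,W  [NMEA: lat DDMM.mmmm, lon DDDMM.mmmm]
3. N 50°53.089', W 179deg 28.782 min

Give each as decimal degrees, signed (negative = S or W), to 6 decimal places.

1. 66.232333, -89.034683
2. 55.472618, -170.766180
3. 50.884817, -179.479700

Point 1:
  Latitude: 66 + 13.94/60 = 66.2323333
  N → positive
  λ: 2.081′ = 0.034683°; total 89.0346833
  W → negative
Point 2:
  Lat: split at 2 digits → 55° and 28.3571′; 55 + 28.3571/60 = 55.4726183
  N → positive
  Longitude: split at 3 digits → 170° and 45.9708′; 170 + 45.9708/60 = 170.7661800
  hemisphere W, so the sign is −
Point 3:
  φ: 50 + 53.089/60 = 50.8848167
  N → positive
  Lon: 179 + 28.782/60 = 179.4797000
  hemisphere W, so the sign is −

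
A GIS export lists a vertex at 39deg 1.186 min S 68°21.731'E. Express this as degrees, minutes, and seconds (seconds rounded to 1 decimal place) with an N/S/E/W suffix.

Lat: 1.18600′ → 1′ and 0.18600 × 60 = 11.160″
λ: fractional minutes 0.73100 × 60 = 43.860″

39°01′11.2″ S, 68°21′43.9″ E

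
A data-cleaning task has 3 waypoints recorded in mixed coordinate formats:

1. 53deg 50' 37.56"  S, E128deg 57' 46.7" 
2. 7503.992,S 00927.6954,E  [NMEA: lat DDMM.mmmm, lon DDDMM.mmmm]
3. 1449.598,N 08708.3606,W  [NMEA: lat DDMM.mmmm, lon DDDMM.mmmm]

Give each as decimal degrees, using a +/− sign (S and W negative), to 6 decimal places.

Point 1:
  Latitude: 50′ + 37.56″ = 50.62600′; 53 + 50.62600/60 = 53.8437667
  S ⇒ negate
  λ: 128 + 57/60 + 46.7/3600 = 128.9629722
  E → positive
Point 2:
  Latitude: split at 2 digits → 75° and 3.992′; 75 + 3.992/60 = 75.0665333
  hemisphere S, so the sign is −
  λ: split at 3 digits → 009° and 27.6954′; 9 + 27.6954/60 = 9.4615900
  E → positive
Point 3:
  Latitude: split at 2 digits → 14° and 49.598′; 14 + 49.598/60 = 14.8266333
  N → positive
  Longitude: split at 3 digits → 087° and 8.3606′; 87 + 8.3606/60 = 87.1393433
  W ⇒ negate

1. -53.843767, 128.962972
2. -75.066533, 9.461590
3. 14.826633, -87.139343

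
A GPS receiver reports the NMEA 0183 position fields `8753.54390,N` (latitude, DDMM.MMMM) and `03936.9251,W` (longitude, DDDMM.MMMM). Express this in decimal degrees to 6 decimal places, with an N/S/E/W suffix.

87.892398° N, 39.615418° W

Lat: degrees = first 2 digits = 87, minutes = 53.5439; 87 + 53.5439/60 = 87.8923983
Lon: split at 3 digits → 039° and 36.9251′; 39 + 36.9251/60 = 39.6154183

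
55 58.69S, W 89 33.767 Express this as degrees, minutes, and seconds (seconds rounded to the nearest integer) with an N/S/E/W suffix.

55°58′41″ S, 89°33′46″ W

φ: fractional minutes 0.69000 × 60 = 41.40″
Longitude: 33.76700′ → 33′ and 0.76700 × 60 = 46.02″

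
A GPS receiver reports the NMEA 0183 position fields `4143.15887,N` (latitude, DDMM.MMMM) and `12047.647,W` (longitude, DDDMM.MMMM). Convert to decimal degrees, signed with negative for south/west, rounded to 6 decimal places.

41.719315, -120.794117

Latitude: degrees = first 2 digits = 41, minutes = 43.15887; 41 + 43.15887/60 = 41.7193145
N ⇒ keep positive
Lon: split at 3 digits → 120° and 47.647′; 120 + 47.647/60 = 120.7941167
W → negative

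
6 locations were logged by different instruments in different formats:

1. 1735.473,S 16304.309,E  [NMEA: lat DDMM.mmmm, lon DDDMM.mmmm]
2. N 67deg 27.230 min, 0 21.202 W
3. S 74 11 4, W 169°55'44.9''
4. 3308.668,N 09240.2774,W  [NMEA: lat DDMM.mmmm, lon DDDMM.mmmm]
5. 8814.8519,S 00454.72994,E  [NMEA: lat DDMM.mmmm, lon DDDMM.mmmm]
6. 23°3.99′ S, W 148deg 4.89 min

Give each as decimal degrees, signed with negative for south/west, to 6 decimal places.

1. -17.591217, 163.071817
2. 67.453833, -0.353367
3. -74.184444, -169.929139
4. 33.144467, -92.671290
5. -88.247532, 4.912166
6. -23.066500, -148.081500

Point 1:
  Lat: split at 2 digits → 17° and 35.473′; 17 + 35.473/60 = 17.5912167
  S → negative
  Longitude: split at 3 digits → 163° and 4.309′; 163 + 4.309/60 = 163.0718167
  E ⇒ keep positive
Point 2:
  Lat: 27.23′ = 0.453833°; total 67.4538333
  N ⇒ keep positive
  Lon: 21.202′ = 0.353367°; total 0.3533667
  W → negative
Point 3:
  Lat: 74° + 11/60 + 4/3600 = 74 + 0.183333 + 0.001111 = 74.1844444
  S ⇒ negate
  Longitude: 169 + 55/60 + 44.9/3600 = 169.9291389
  W ⇒ negate
Point 4:
  Lat: degrees = first 2 digits = 33, minutes = 8.668; 33 + 8.668/60 = 33.1444667
  N → positive
  Lon: split at 3 digits → 092° and 40.2774′; 92 + 40.2774/60 = 92.6712900
  W → negative
Point 5:
  φ: split at 2 digits → 88° and 14.8519′; 88 + 14.8519/60 = 88.2475317
  S ⇒ negate
  λ: split at 3 digits → 004° and 54.72994′; 4 + 54.72994/60 = 4.9121657
  E ⇒ keep positive
Point 6:
  Lat: 23 + 3.99/60 = 23.0665000
  hemisphere S, so the sign is −
  Lon: 148 + 4.89/60 = 148.0815000
  hemisphere W, so the sign is −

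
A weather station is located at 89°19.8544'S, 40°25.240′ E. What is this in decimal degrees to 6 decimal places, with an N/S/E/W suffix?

φ: 19.8544′ = 0.330907°; total 89.3309067
Lon: 40 + 25.24/60 = 40.4206667

89.330907° S, 40.420667° E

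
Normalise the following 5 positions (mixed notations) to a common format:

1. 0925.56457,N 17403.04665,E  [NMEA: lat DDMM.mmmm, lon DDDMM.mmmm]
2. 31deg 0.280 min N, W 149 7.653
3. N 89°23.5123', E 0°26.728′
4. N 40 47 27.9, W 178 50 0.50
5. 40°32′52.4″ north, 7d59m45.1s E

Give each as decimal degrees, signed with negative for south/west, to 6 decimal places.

1. 9.426076, 174.050778
2. 31.004667, -149.127550
3. 89.391872, 0.445467
4. 40.791083, -178.833472
5. 40.547889, 7.995861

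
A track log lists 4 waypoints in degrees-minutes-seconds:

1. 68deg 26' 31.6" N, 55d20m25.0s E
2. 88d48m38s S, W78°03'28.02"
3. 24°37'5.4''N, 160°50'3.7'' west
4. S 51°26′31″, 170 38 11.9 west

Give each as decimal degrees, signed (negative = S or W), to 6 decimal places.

1. 68.442111, 55.340278
2. -88.810556, -78.057783
3. 24.618167, -160.834361
4. -51.441944, -170.636639

Point 1:
  φ: 68 + 26/60 + 31.6/3600 = 68.4421111
  N → positive
  Lon: 55° + 20/60 + 25/3600 = 55 + 0.333333 + 0.006944 = 55.3402778
  E ⇒ keep positive
Point 2:
  Latitude: 88 + 48/60 + 38/3600 = 88.8105556
  hemisphere S, so the sign is −
  λ: 78 + 3/60 + 28.02/3600 = 78.0577833
  hemisphere W, so the sign is −
Point 3:
  φ: 24° + 37/60 + 5.4/3600 = 24 + 0.616667 + 0.001500 = 24.6181667
  N → positive
  λ: 160 + 50/60 + 3.7/3600 = 160.8343611
  hemisphere W, so the sign is −
Point 4:
  Latitude: 51 + 26/60 + 31/3600 = 51.4419444
  S ⇒ negate
  Lon: 38′ + 11.9″ = 38.19833′; 170 + 38.19833/60 = 170.6366389
  W → negative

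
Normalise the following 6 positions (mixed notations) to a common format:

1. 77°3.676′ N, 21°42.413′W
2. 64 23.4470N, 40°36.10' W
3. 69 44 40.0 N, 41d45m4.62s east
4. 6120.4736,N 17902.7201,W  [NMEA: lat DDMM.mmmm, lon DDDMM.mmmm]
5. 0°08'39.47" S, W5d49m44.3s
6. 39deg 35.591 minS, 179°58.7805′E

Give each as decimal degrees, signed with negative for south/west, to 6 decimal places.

1. 77.061267, -21.706883
2. 64.390783, -40.601667
3. 69.744444, 41.751283
4. 61.341227, -179.045335
5. -0.144297, -5.828972
6. -39.593183, 179.979675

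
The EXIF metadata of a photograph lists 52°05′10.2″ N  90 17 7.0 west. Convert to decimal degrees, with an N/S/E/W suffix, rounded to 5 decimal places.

φ: 5′ + 10.2″ = 5.17000′; 52 + 5.17000/60 = 52.086167
λ: 17′ + 7″ = 17.11667′; 90 + 17.11667/60 = 90.285278

52.08617° N, 90.28528° W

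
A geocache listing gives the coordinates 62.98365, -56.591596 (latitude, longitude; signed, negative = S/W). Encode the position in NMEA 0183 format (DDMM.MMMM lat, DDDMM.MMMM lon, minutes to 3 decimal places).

Lat: 62° + 0.983650 × 60 = 62° 59.01900′
Longitude is negative → W; |value| = 56.591596
Longitude: fractional part 0.591596 → 35.49576 minutes

6259.019,N / 05635.496,W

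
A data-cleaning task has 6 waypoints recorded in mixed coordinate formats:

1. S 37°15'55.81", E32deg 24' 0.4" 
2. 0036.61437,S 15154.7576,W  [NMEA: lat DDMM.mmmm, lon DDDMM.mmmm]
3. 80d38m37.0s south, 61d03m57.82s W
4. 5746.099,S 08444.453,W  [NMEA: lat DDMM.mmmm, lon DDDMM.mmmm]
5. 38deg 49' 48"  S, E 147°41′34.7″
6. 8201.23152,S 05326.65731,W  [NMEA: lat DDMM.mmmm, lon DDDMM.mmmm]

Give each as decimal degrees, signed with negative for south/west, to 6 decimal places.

Point 1:
  φ: 37 + 15/60 + 55.81/3600 = 37.2655028
  hemisphere S, so the sign is −
  Longitude: 32° + 24/60 + 0.4/3600 = 32 + 0.400000 + 0.000111 = 32.4001111
  E → positive
Point 2:
  Lat: degrees = first 2 digits = 0, minutes = 36.61437; 0 + 36.61437/60 = 0.6102395
  S ⇒ negate
  Longitude: degrees = first 3 digits = 151, minutes = 54.7576; 151 + 54.7576/60 = 151.9126267
  W ⇒ negate
Point 3:
  Latitude: 38′ + 37″ = 38.61667′; 80 + 38.61667/60 = 80.6436111
  hemisphere S, so the sign is −
  Longitude: 3′ + 57.82″ = 3.96367′; 61 + 3.96367/60 = 61.0660611
  W ⇒ negate
Point 4:
  φ: degrees = first 2 digits = 57, minutes = 46.099; 57 + 46.099/60 = 57.7683167
  S → negative
  Lon: degrees = first 3 digits = 84, minutes = 44.453; 84 + 44.453/60 = 84.7408833
  W → negative
Point 5:
  Lat: 38° + 49/60 + 48/3600 = 38 + 0.816667 + 0.013333 = 38.8300000
  S ⇒ negate
  λ: 147 + 41/60 + 34.7/3600 = 147.6929722
  E ⇒ keep positive
Point 6:
  φ: degrees = first 2 digits = 82, minutes = 1.23152; 82 + 1.23152/60 = 82.0205253
  S → negative
  Longitude: degrees = first 3 digits = 53, minutes = 26.65731; 53 + 26.65731/60 = 53.4442885
  W → negative

1. -37.265503, 32.400111
2. -0.610240, -151.912627
3. -80.643611, -61.066061
4. -57.768317, -84.740883
5. -38.830000, 147.692972
6. -82.020525, -53.444289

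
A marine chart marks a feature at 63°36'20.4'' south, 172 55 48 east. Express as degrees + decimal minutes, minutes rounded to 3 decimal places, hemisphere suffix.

Latitude: 36 + 20.4/60 = 36.34000′
Longitude: seconds/60 = 0.80000; minutes = 55 + 0.80000 = 55.80000

63° 36.340′ S, 172° 55.800′ E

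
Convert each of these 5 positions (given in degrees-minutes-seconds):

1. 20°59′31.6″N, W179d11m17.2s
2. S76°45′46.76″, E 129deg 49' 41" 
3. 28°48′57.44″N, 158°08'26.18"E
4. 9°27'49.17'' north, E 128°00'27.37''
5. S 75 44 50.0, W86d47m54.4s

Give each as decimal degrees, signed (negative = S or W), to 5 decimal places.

1. 20.99211, -179.18811
2. -76.76299, 129.82806
3. 28.81596, 158.14061
4. 9.46366, 128.00760
5. -75.74722, -86.79844

Point 1:
  Latitude: 20 + 59/60 + 31.6/3600 = 20.992111
  N → positive
  Longitude: 179° + 11/60 + 17.2/3600 = 179 + 0.183333 + 0.004778 = 179.188111
  hemisphere W, so the sign is −
Point 2:
  φ: 76° + 45/60 + 46.76/3600 = 76 + 0.750000 + 0.012989 = 76.762989
  S ⇒ negate
  λ: 129° + 49/60 + 41/3600 = 129 + 0.816667 + 0.011389 = 129.828056
  E ⇒ keep positive
Point 3:
  φ: 48′ + 57.44″ = 48.95733′; 28 + 48.95733/60 = 28.815956
  N ⇒ keep positive
  λ: 158 + 8/60 + 26.18/3600 = 158.140606
  E ⇒ keep positive
Point 4:
  Latitude: 9° + 27/60 + 49.17/3600 = 9 + 0.450000 + 0.013658 = 9.463658
  N → positive
  Longitude: 128° + 0/60 + 27.37/3600 = 128 + 0.000000 + 0.007603 = 128.007603
  E → positive
Point 5:
  Lat: 75 + 44/60 + 50/3600 = 75.747222
  S ⇒ negate
  Lon: 86 + 47/60 + 54.4/3600 = 86.798444
  hemisphere W, so the sign is −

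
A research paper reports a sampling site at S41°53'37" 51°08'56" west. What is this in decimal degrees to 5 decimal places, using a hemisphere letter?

Latitude: 41° + 53/60 + 37/3600 = 41 + 0.883333 + 0.010278 = 41.893611
Lon: 8′ + 56″ = 8.93333′; 51 + 8.93333/60 = 51.148889

41.89361° S, 51.14889° W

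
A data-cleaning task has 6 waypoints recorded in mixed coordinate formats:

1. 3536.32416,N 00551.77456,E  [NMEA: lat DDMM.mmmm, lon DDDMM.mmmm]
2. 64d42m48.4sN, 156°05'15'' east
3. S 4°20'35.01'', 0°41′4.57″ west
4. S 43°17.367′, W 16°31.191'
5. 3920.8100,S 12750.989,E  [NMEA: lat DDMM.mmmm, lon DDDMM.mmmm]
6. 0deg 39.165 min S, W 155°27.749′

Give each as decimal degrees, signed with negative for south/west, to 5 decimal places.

Point 1:
  Latitude: split at 2 digits → 35° and 36.32416′; 35 + 36.32416/60 = 35.605403
  N ⇒ keep positive
  λ: split at 3 digits → 005° and 51.77456′; 5 + 51.77456/60 = 5.862909
  E ⇒ keep positive
Point 2:
  Latitude: 64 + 42/60 + 48.4/3600 = 64.713444
  N ⇒ keep positive
  Lon: 156 + 5/60 + 15/3600 = 156.087500
  E → positive
Point 3:
  Latitude: 4° + 20/60 + 35.01/3600 = 4 + 0.333333 + 0.009725 = 4.343058
  S ⇒ negate
  Lon: 0° + 41/60 + 4.57/3600 = 0 + 0.683333 + 0.001269 = 0.684603
  W ⇒ negate
Point 4:
  Latitude: 43 + 17.367/60 = 43.289450
  hemisphere S, so the sign is −
  Lon: 16 + 31.191/60 = 16.519850
  W ⇒ negate
Point 5:
  Latitude: degrees = first 2 digits = 39, minutes = 20.81; 39 + 20.81/60 = 39.346833
  S → negative
  Longitude: degrees = first 3 digits = 127, minutes = 50.989; 127 + 50.989/60 = 127.849817
  E ⇒ keep positive
Point 6:
  Lat: 39.165′ = 0.652750°; total 0.652750
  S → negative
  Lon: 155 + 27.749/60 = 155.462483
  W → negative

1. 35.60540, 5.86291
2. 64.71344, 156.08750
3. -4.34306, -0.68460
4. -43.28945, -16.51985
5. -39.34683, 127.84982
6. -0.65275, -155.46248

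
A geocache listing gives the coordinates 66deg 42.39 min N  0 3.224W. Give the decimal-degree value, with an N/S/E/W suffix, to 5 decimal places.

66.70650° N, 0.05373° W

Lat: 42.39′ = 0.706500°; total 66.706500
Longitude: 3.224′ = 0.053733°; total 0.053733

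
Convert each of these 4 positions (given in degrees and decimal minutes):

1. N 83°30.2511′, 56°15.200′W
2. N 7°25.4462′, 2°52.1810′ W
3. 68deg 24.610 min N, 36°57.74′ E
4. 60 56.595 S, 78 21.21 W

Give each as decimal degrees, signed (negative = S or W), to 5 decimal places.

Point 1:
  Lat: 83 + 30.2511/60 = 83.504185
  N → positive
  Lon: 15.2′ = 0.253333°; total 56.253333
  W → negative
Point 2:
  φ: 25.4462′ = 0.424103°; total 7.424103
  N ⇒ keep positive
  λ: 52.181′ = 0.869683°; total 2.869683
  W ⇒ negate
Point 3:
  Latitude: 68 + 24.61/60 = 68.410167
  N → positive
  Longitude: 36 + 57.74/60 = 36.962333
  E → positive
Point 4:
  Lat: 56.595′ = 0.943250°; total 60.943250
  hemisphere S, so the sign is −
  Lon: 78 + 21.21/60 = 78.353500
  W ⇒ negate

1. 83.50419, -56.25333
2. 7.42410, -2.86968
3. 68.41017, 36.96233
4. -60.94325, -78.35350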